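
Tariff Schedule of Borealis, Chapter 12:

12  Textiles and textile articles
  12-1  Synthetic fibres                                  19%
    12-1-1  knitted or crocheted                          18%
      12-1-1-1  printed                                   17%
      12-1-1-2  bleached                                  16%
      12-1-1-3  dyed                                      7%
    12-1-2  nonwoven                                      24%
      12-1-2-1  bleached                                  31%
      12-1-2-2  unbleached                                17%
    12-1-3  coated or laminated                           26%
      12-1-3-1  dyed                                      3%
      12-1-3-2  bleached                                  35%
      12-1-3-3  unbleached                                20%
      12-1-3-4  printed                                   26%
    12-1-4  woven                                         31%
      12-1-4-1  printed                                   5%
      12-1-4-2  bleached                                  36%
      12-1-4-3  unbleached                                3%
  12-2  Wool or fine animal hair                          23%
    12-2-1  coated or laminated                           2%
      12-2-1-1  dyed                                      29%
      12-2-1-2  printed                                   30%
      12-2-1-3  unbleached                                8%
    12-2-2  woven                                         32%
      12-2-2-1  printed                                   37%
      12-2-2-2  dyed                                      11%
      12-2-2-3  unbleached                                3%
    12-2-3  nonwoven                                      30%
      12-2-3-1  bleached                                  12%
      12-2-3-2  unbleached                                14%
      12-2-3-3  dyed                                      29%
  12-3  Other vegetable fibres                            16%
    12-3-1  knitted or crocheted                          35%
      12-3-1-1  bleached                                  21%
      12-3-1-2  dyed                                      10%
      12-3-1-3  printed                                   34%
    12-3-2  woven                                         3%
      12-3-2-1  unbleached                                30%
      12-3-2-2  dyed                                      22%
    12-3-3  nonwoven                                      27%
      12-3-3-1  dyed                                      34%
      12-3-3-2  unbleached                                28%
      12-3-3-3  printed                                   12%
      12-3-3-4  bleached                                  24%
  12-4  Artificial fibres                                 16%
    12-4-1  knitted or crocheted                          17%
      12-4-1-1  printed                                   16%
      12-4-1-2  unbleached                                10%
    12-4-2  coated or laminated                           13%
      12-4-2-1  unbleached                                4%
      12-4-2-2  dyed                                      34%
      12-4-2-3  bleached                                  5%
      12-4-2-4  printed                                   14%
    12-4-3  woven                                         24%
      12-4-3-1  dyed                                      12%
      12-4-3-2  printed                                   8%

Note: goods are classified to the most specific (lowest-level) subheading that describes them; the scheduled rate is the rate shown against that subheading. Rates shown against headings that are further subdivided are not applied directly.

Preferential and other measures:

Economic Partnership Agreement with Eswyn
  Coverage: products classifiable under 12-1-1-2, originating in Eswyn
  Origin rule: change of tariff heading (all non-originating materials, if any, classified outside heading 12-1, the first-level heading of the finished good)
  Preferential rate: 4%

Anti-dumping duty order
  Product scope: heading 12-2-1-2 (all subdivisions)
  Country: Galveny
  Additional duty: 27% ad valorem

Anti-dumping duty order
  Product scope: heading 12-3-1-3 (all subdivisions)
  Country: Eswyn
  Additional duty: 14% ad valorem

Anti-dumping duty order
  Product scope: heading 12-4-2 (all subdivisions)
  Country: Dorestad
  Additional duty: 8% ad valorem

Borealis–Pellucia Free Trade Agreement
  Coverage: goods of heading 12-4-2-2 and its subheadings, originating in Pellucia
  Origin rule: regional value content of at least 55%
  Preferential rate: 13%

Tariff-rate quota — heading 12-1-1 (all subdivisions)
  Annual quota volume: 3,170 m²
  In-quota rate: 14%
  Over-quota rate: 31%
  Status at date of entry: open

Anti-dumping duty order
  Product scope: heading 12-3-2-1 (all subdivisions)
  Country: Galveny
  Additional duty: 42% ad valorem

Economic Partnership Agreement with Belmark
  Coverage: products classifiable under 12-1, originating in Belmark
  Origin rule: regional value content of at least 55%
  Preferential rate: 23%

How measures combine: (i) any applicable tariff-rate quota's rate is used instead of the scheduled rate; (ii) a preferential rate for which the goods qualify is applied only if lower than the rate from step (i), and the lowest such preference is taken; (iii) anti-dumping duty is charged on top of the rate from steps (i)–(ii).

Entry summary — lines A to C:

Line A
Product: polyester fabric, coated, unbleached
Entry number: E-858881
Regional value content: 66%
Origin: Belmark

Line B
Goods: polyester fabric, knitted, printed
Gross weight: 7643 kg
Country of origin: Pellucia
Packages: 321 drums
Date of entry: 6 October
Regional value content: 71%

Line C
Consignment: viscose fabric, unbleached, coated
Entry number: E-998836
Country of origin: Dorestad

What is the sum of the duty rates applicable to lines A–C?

46%

Line A: polyester → 12-1; coated → 12-1-3; unbleached → 12-1-3-3. Scheduled 20%. Belmark agreement on 12-1: RVC ≥ 55% → 23% available; preference 23% not lower than 20% → no reduction. → 20%.
Line B: polyester → 12-1; knitted → 12-1-1; printed → 12-1-1-1. Scheduled 17%. quota on 12-1-1 open → in-quota 14%; Pellucia agreement on 12-4-2-2: 12-1-1-1 not covered. → 14%.
Line C: viscose → 12-4; coated → 12-4-2; unbleached → 12-4-2-1. Scheduled 4%. anti-dumping (Dorestad, 12-4-2): +8%; total 4% + 8% = 12%. → 12%.
Sum: 20% + 14% + 12% = 46%.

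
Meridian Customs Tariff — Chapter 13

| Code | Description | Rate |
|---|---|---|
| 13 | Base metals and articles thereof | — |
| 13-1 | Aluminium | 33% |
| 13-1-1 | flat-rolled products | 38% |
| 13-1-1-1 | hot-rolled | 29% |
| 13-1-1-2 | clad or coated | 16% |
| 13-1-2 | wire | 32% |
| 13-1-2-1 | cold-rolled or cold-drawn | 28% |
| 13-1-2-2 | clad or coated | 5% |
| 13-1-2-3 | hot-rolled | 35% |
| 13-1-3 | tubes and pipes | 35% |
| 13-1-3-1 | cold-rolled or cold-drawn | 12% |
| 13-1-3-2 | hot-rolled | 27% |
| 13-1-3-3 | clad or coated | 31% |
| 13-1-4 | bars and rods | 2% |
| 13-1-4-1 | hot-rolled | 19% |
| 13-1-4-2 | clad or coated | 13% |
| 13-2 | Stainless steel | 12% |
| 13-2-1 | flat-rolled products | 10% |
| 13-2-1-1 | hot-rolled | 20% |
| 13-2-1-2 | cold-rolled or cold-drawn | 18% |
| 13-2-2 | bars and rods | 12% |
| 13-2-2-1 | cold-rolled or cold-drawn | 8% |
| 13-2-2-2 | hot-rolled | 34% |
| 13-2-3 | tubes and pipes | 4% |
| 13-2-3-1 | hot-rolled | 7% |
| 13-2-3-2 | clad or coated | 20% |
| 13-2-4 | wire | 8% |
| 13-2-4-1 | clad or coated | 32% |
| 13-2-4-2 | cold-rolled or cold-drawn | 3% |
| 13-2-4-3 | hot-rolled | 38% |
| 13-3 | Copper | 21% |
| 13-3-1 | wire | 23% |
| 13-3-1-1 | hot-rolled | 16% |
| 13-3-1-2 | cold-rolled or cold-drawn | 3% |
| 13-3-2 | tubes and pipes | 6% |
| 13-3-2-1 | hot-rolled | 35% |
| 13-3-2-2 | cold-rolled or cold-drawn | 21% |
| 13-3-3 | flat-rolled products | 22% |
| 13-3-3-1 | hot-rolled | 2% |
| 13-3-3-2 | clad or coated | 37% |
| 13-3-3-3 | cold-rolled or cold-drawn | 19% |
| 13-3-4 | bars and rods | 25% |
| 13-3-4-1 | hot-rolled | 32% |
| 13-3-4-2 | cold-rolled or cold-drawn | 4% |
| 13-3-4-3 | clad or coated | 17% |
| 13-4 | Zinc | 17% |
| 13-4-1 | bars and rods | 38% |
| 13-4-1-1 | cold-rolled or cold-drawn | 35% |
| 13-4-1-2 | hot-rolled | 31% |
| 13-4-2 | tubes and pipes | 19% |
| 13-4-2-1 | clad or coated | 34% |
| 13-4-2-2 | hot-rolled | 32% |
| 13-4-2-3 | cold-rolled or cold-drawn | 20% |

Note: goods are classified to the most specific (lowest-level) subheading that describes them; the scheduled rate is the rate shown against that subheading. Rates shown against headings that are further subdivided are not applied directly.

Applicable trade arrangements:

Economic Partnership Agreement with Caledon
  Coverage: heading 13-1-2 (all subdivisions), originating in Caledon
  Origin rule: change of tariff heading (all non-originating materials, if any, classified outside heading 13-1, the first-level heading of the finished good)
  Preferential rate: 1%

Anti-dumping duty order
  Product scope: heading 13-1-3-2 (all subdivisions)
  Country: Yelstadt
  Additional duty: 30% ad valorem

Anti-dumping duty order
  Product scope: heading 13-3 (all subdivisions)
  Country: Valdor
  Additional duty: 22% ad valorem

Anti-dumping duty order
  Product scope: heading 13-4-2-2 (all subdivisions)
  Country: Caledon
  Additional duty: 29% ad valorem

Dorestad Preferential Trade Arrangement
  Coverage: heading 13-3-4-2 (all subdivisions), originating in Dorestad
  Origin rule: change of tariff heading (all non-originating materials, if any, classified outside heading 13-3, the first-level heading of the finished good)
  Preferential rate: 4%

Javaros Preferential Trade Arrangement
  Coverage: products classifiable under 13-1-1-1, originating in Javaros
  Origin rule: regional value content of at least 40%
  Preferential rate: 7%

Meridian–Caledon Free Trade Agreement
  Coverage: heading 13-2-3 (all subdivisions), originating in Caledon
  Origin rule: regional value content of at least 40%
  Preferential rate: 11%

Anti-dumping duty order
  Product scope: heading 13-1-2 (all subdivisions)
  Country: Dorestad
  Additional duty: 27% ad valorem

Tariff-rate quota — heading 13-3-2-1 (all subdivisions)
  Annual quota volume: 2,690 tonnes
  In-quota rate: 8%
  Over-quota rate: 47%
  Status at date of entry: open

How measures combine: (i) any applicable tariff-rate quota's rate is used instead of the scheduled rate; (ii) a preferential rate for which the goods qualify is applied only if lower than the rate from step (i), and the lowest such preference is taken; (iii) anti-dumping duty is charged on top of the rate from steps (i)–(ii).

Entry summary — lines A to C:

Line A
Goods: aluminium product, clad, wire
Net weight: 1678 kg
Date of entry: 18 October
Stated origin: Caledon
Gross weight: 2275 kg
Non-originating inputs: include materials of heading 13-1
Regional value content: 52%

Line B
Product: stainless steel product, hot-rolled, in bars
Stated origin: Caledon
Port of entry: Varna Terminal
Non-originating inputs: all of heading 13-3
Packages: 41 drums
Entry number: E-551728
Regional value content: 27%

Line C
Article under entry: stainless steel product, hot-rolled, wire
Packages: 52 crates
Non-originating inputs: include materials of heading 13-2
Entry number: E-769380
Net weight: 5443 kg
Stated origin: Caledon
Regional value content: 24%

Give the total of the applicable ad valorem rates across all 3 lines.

Line A: aluminium → 13-1; wire → 13-1-2; clad → 13-1-2-2. Scheduled 5%. Caledon agreement on 13-1-2: CTH not met; Caledon agreement on 13-2-3: 13-1-2-2 not covered. → 5%.
Line B: stainless steel → 13-2; in bars → 13-2-2; hot-rolled → 13-2-2-2. Scheduled 34%. Caledon agreement on 13-1-2: 13-2-2-2 not covered; Caledon agreement on 13-2-3: 13-2-2-2 not covered. → 34%.
Line C: stainless steel → 13-2; wire → 13-2-4; hot-rolled → 13-2-4-3. Scheduled 38%. Caledon agreement on 13-1-2: 13-2-4-3 not covered; Caledon agreement on 13-2-3: 13-2-4-3 not covered. → 38%.
Sum: 5% + 34% + 38% = 77%.

77%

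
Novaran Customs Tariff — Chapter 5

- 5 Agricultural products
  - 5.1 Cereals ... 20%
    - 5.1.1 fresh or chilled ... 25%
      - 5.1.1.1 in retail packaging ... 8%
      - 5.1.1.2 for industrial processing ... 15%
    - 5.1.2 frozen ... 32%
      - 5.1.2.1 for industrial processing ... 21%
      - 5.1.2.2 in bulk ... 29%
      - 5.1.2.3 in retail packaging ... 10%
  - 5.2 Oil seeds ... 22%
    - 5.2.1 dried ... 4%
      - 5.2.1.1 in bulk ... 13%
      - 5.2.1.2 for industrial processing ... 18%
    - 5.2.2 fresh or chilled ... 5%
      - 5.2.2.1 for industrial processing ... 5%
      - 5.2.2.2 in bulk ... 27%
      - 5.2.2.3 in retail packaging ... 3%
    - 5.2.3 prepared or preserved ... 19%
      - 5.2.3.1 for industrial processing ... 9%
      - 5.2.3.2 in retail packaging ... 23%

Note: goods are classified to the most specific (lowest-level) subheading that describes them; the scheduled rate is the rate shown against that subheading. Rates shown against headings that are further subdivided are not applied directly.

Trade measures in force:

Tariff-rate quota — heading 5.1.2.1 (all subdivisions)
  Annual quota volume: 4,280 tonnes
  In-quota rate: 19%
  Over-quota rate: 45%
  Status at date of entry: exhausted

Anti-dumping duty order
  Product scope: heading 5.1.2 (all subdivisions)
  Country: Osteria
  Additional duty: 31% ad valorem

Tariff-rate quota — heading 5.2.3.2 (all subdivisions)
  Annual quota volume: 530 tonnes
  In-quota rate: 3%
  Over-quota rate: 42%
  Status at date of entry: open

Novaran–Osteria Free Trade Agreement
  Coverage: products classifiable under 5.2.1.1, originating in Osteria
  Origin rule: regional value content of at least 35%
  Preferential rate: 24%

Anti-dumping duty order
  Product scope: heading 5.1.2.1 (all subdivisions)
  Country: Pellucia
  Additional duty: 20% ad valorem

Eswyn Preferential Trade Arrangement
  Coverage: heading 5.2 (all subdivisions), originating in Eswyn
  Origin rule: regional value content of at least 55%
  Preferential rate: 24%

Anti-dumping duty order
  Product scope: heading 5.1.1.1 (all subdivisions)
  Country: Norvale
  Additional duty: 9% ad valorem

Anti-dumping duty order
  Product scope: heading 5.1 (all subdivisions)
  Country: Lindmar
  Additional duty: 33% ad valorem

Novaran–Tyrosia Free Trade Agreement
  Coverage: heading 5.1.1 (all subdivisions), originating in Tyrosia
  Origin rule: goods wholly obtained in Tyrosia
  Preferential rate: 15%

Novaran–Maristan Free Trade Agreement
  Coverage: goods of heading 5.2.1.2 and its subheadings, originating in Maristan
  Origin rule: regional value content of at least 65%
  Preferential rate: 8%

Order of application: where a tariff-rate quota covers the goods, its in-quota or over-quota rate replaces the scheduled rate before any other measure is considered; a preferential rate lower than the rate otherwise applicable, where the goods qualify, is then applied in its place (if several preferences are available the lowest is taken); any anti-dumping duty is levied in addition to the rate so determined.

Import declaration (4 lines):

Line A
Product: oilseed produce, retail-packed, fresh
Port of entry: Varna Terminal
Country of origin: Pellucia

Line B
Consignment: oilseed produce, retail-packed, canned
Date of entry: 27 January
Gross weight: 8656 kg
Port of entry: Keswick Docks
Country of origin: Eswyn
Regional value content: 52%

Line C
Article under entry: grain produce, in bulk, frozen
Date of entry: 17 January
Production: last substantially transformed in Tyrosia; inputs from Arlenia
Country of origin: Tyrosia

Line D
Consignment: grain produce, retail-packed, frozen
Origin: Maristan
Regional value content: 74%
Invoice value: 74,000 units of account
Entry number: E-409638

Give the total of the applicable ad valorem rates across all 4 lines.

45%

Line A: oilseed → 5.2; fresh → 5.2.2; retail-packed → 5.2.2.3. Scheduled 3%. No special measure applies. → 3%.
Line B: oilseed → 5.2; canned → 5.2.3; retail-packed → 5.2.3.2. Scheduled 23%. quota on 5.2.3.2 open → in-quota 3%; Eswyn agreement on 5.2: RVC < 55%. → 3%.
Line C: grain → 5.1; frozen → 5.1.2; in bulk → 5.1.2.2. Scheduled 29%. Tyrosia agreement on 5.1.1: 5.1.2.2 not covered. → 29%.
Line D: grain → 5.1; frozen → 5.1.2; retail-packed → 5.1.2.3. Scheduled 10%. Maristan agreement on 5.2.1.2: 5.1.2.3 not covered. → 10%.
Sum: 3% + 3% + 29% + 10% = 45%.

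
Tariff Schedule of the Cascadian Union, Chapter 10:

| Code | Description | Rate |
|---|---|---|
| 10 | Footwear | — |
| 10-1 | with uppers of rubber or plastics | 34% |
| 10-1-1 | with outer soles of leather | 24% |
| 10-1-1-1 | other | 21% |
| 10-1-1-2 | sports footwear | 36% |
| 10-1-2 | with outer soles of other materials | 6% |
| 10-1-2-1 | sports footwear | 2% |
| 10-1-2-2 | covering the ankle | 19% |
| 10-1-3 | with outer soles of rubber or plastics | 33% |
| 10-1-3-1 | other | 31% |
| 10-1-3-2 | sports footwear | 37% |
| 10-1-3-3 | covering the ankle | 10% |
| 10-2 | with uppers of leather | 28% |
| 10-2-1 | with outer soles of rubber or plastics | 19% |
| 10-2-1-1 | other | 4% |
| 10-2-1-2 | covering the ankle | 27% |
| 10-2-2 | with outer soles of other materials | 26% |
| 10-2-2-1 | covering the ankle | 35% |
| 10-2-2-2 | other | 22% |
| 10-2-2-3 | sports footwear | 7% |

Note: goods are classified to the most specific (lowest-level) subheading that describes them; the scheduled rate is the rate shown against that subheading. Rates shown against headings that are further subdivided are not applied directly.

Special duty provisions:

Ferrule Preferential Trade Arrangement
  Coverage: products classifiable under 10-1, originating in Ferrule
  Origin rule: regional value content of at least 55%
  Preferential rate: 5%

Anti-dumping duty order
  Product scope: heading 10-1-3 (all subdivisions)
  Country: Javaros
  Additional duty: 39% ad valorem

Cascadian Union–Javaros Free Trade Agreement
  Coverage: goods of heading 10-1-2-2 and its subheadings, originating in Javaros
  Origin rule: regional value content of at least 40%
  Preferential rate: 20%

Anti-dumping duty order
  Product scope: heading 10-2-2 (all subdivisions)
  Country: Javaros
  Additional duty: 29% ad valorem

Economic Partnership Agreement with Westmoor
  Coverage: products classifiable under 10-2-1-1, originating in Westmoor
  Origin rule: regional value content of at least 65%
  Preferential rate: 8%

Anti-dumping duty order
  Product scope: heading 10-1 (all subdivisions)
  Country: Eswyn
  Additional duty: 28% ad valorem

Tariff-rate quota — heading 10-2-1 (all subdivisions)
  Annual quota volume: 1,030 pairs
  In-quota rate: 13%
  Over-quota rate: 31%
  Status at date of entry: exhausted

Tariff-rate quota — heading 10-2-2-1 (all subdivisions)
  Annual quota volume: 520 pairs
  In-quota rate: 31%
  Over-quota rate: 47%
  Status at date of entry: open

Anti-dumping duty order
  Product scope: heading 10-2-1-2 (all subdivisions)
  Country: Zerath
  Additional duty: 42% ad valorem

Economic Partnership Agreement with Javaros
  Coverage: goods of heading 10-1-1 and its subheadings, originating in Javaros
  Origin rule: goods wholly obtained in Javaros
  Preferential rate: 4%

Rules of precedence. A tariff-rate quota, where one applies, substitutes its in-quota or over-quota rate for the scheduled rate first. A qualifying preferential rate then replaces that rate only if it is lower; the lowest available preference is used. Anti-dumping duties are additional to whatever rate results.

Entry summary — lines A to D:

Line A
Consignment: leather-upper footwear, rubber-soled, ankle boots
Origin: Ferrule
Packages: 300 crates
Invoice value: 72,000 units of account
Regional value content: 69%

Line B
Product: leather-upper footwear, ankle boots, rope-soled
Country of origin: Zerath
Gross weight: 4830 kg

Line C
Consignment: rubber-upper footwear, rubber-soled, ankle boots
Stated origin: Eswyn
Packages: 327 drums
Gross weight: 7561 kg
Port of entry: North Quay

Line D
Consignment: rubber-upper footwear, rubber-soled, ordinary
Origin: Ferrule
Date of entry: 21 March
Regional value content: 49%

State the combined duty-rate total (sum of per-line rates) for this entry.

Line A: leather-upper → 10-2; rubber-soled → 10-2-1; ankle boots → 10-2-1-2. Scheduled 27%. quota on 10-2-1 exhausted → over-quota 31%; Ferrule agreement on 10-1: 10-2-1-2 not covered. → 31%.
Line B: leather-upper → 10-2; rope-soled → 10-2-2; ankle boots → 10-2-2-1. Scheduled 35%. quota on 10-2-2-1 open → in-quota 31%. → 31%.
Line C: rubber-upper → 10-1; rubber-soled → 10-1-3; ankle boots → 10-1-3-3. Scheduled 10%. anti-dumping (Eswyn, 10-1): +28%; total 10% + 28% = 38%. → 38%.
Line D: rubber-upper → 10-1; rubber-soled → 10-1-3; ordinary → 10-1-3-1. Scheduled 31%. Ferrule agreement on 10-1: RVC < 55%. → 31%.
Sum: 31% + 31% + 38% + 31% = 131%.

131%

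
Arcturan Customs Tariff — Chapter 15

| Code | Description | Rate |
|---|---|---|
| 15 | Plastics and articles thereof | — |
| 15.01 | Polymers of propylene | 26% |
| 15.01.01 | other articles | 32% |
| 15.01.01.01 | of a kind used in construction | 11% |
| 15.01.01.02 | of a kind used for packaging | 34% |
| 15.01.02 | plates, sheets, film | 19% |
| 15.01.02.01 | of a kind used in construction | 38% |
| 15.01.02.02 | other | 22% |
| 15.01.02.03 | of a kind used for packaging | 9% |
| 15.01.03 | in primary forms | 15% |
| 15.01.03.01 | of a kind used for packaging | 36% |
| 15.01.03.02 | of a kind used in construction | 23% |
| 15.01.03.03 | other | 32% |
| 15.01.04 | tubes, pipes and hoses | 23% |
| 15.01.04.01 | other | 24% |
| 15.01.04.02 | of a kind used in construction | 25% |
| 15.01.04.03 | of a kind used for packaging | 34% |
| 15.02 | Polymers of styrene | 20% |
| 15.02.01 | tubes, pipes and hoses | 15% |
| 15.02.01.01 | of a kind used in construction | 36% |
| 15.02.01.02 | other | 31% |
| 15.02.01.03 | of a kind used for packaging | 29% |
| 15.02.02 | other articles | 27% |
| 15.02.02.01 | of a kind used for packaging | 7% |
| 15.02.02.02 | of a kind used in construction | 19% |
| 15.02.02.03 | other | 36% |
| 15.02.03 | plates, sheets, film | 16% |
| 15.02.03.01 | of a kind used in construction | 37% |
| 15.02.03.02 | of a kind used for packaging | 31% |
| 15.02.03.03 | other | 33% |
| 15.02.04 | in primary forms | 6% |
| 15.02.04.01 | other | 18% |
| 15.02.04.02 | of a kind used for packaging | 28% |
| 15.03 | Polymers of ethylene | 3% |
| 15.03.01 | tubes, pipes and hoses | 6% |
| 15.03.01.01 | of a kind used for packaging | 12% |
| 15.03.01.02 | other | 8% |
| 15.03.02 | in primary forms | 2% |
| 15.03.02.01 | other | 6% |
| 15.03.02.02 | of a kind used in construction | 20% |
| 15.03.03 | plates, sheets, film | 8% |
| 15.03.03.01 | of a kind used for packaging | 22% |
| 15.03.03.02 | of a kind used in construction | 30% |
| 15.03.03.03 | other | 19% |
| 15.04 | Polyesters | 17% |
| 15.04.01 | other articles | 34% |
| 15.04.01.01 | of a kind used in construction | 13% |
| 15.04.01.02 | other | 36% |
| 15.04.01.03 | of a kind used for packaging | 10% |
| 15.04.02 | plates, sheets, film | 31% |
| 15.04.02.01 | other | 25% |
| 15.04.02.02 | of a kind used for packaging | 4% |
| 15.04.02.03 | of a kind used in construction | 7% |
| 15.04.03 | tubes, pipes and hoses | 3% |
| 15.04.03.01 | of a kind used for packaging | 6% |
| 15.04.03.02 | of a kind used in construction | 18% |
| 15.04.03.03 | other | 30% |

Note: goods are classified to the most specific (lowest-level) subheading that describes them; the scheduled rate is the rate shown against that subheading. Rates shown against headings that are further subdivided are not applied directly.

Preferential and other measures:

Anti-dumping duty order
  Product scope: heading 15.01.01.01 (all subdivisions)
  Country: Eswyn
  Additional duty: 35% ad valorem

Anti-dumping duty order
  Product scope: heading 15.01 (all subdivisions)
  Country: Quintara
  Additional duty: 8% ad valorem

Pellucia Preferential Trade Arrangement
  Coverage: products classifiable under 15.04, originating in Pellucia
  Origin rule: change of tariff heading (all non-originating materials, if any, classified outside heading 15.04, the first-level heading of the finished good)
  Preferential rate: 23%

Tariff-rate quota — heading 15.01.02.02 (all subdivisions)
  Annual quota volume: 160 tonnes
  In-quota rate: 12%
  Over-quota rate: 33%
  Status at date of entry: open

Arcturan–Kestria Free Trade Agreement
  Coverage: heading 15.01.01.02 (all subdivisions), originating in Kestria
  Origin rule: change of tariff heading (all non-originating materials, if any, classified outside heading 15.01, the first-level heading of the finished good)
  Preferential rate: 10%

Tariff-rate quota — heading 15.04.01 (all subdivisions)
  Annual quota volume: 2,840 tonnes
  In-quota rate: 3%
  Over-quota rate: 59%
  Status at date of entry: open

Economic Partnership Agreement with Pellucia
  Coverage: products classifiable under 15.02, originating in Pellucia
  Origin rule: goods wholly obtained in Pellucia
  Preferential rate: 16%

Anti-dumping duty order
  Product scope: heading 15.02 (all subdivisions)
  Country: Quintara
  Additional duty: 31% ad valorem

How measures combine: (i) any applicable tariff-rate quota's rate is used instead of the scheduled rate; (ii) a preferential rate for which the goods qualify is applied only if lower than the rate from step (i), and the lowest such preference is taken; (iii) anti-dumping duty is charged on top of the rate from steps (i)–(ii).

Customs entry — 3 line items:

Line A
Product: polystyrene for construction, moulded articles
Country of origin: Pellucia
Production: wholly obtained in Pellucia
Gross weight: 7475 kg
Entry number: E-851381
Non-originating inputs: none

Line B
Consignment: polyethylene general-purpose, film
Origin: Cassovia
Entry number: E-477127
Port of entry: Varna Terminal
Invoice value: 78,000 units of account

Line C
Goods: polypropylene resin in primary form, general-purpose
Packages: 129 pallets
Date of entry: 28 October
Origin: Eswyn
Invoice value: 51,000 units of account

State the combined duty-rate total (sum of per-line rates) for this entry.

67%

Line A: polystyrene → 15.02; moulded articles → 15.02.02; for construction → 15.02.02.02. Scheduled 19%. Pellucia agreement on 15.04: 15.02.02.02 not covered; Pellucia agreement on 15.02: wholly obtained → 16% available; preferential 16%. → 16%.
Line B: polyethylene → 15.03; film → 15.03.03; general-purpose → 15.03.03.03. Scheduled 19%. No special measure applies. → 19%.
Line C: polypropylene → 15.01; resin in primary form → 15.01.03; general-purpose → 15.01.03.03. Scheduled 32%. No special measure applies. → 32%.
Sum: 16% + 19% + 32% = 67%.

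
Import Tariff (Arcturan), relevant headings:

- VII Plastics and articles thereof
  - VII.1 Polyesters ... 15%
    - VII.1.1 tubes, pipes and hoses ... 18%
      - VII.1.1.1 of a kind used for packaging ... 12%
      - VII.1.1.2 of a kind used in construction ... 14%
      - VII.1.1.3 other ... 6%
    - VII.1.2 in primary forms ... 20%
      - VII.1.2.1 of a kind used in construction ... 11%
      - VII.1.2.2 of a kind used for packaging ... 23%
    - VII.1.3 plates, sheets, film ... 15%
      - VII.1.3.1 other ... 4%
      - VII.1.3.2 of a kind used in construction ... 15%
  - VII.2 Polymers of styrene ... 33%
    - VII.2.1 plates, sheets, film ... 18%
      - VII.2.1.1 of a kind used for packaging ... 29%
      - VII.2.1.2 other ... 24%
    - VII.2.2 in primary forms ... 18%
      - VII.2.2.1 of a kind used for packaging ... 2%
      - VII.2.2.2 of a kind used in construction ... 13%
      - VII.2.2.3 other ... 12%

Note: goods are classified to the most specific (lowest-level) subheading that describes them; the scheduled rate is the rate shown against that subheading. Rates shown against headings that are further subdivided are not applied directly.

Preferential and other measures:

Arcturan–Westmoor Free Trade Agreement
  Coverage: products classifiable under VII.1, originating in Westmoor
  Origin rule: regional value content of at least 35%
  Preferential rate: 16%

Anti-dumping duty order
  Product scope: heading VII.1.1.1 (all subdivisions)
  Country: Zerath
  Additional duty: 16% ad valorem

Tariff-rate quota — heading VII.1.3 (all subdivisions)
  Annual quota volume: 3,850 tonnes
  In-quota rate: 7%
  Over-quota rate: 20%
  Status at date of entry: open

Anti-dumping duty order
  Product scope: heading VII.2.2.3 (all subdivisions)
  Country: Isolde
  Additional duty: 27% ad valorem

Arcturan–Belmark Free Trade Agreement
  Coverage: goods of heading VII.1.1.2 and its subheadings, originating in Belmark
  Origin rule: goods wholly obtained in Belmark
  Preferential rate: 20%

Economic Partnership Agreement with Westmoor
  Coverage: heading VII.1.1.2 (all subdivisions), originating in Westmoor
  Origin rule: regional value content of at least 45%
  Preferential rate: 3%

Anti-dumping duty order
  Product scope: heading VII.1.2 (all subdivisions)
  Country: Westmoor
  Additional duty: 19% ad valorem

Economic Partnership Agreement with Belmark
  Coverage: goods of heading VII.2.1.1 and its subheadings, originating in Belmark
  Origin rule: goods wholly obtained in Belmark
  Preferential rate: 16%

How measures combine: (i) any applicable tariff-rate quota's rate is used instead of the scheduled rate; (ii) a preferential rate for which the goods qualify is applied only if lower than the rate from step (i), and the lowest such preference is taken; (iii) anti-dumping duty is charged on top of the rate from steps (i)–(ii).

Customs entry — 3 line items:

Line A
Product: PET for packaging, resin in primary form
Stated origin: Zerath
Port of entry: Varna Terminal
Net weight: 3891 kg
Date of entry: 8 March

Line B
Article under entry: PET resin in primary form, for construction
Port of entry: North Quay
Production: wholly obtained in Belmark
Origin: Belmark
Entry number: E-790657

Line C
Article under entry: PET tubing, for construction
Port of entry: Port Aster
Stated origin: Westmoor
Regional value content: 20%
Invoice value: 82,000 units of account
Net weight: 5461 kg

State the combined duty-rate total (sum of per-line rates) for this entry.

Line A: PET → VII.1; resin in primary form → VII.1.2; for packaging → VII.1.2.2. Scheduled 23%. No special measure applies. → 23%.
Line B: PET → VII.1; resin in primary form → VII.1.2; for construction → VII.1.2.1. Scheduled 11%. Belmark agreement on VII.1.1.2: VII.1.2.1 not covered; Belmark agreement on VII.2.1.1: VII.1.2.1 not covered. → 11%.
Line C: PET → VII.1; tubing → VII.1.1; for construction → VII.1.1.2. Scheduled 14%. Westmoor agreement on VII.1: RVC < 35%; Westmoor agreement on VII.1.1.2: RVC < 45%. → 14%.
Sum: 23% + 11% + 14% = 48%.

48%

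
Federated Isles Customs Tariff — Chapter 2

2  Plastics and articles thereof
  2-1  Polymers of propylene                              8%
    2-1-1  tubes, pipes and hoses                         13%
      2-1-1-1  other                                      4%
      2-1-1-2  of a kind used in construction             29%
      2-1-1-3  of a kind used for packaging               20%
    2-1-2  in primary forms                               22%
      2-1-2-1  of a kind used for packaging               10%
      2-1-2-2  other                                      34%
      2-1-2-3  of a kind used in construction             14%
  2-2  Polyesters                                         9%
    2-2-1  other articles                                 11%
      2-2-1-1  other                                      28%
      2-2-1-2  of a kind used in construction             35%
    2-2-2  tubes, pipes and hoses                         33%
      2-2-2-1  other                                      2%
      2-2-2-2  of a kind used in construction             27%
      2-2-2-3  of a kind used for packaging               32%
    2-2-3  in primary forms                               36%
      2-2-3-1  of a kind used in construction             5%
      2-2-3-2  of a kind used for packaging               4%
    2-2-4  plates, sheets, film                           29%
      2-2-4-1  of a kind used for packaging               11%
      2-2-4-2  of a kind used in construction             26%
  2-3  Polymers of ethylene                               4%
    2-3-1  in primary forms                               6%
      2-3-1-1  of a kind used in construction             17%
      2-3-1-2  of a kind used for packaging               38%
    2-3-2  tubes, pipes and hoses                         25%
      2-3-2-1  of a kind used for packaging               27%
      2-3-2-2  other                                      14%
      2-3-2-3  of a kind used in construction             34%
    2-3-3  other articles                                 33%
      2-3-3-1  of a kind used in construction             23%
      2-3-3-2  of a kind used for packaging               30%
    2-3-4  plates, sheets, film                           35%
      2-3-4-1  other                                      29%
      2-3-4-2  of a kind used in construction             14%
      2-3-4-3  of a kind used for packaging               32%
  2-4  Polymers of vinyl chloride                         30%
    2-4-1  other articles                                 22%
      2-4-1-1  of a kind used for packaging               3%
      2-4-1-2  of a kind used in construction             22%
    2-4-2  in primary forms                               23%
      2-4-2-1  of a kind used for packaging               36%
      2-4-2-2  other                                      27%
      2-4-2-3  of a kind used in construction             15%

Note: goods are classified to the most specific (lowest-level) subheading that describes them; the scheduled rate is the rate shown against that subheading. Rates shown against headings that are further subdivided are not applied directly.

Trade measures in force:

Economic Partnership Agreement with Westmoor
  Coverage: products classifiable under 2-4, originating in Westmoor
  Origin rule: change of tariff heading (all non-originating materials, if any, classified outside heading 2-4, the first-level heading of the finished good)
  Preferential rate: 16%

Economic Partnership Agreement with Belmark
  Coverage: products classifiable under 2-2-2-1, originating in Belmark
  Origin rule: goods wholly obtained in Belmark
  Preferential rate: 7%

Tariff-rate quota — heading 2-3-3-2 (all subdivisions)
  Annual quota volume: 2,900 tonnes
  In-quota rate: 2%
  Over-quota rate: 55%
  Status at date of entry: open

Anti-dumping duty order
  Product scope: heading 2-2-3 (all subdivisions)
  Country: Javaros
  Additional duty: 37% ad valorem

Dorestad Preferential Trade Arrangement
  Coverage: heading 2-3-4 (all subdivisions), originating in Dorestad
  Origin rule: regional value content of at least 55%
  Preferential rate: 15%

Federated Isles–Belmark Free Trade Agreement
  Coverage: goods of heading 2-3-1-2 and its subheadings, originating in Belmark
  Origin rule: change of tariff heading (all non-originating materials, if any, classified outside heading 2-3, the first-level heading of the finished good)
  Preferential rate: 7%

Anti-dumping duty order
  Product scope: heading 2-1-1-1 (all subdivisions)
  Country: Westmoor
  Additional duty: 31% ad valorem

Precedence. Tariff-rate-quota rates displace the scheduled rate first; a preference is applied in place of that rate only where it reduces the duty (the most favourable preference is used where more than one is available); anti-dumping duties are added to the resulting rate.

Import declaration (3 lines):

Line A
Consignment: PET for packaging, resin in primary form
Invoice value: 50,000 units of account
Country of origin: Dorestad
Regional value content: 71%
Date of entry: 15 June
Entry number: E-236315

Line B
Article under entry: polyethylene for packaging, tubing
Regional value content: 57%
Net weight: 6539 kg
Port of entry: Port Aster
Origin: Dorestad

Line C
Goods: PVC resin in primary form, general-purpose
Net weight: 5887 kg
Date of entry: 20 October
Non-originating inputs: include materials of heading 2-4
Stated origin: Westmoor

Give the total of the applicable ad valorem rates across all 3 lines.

58%

Line A: PET → 2-2; resin in primary form → 2-2-3; for packaging → 2-2-3-2. Scheduled 4%. Dorestad agreement on 2-3-4: 2-2-3-2 not covered. → 4%.
Line B: polyethylene → 2-3; tubing → 2-3-2; for packaging → 2-3-2-1. Scheduled 27%. Dorestad agreement on 2-3-4: 2-3-2-1 not covered. → 27%.
Line C: PVC → 2-4; resin in primary form → 2-4-2; general-purpose → 2-4-2-2. Scheduled 27%. Westmoor agreement on 2-4: CTH not met. → 27%.
Sum: 4% + 27% + 27% = 58%.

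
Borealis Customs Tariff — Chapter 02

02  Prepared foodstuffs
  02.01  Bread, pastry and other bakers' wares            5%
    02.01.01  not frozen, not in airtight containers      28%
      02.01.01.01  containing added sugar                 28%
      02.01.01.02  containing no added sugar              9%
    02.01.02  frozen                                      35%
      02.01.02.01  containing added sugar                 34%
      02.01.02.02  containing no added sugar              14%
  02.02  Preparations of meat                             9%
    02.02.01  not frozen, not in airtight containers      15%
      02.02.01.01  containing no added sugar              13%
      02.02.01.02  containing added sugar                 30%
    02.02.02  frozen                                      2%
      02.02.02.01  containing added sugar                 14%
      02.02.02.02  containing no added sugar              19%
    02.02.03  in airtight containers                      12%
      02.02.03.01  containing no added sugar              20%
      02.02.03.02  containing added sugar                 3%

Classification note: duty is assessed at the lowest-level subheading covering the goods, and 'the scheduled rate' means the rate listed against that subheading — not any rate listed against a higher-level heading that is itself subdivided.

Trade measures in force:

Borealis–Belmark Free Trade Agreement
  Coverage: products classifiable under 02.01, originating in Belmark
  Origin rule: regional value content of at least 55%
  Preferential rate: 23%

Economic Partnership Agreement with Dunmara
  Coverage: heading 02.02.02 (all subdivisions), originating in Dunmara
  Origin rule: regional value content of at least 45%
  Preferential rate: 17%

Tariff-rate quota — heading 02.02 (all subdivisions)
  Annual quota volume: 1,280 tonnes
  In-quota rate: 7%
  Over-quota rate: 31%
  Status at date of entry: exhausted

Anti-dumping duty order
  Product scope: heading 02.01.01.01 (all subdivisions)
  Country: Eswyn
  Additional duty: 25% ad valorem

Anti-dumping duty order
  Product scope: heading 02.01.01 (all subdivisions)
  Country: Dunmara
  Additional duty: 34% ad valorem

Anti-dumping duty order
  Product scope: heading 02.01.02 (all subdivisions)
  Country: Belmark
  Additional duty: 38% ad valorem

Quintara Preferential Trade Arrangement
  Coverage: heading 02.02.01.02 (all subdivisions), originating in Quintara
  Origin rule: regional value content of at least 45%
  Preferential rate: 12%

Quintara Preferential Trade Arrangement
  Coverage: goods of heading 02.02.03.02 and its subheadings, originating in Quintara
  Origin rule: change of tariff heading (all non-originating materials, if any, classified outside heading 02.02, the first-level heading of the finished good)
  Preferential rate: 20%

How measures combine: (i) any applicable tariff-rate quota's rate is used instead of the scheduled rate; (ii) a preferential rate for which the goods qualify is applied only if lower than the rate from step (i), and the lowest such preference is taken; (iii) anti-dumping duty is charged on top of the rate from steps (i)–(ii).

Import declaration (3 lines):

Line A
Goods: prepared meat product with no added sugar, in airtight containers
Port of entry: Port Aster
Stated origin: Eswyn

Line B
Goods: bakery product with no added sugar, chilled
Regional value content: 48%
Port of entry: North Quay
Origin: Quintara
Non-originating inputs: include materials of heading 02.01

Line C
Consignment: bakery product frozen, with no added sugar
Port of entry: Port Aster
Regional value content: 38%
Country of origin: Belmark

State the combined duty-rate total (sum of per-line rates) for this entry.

92%

Line A: prepared meat product → 02.02; in airtight containers → 02.02.03; with no added sugar → 02.02.03.01. Scheduled 20%. quota on 02.02 exhausted → over-quota 31%. → 31%.
Line B: bakery product → 02.01; chilled → 02.01.01; with no added sugar → 02.01.01.02. Scheduled 9%. Quintara agreement on 02.02.01.02: 02.01.01.02 not covered; Quintara agreement on 02.02.03.02: 02.01.01.02 not covered. → 9%.
Line C: bakery product → 02.01; frozen → 02.01.02; with no added sugar → 02.01.02.02. Scheduled 14%. Belmark agreement on 02.01: RVC < 55%; anti-dumping (Belmark, 02.01.02): +38%; total 14% + 38% = 52%. → 52%.
Sum: 31% + 9% + 52% = 92%.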